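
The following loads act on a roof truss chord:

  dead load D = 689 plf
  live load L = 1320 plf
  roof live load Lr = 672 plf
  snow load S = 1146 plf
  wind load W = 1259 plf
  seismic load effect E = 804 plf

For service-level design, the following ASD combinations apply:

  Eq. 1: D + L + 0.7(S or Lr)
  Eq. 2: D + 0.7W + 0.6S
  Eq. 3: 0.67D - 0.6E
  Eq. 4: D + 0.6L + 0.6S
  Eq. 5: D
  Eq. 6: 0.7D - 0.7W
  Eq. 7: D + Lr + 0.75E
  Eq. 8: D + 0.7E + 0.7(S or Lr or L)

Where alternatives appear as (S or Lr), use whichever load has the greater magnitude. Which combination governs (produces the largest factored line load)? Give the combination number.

(S or Lr) → S = 1146 plf; (S or Lr or L) → L = 1320 plf.
Eq. 1: 1.0(689) + 1.0(1320) + 0.7(1146) = 689.0 + 1320.0 + 802.2 = 2811.2
Eq. 2: 1.0(689) + 0.7(1259) + 0.6(1146) = 689.0 + 881.3 + 687.6 = 2257.9
Eq. 3: 0.67(689) - 0.6(804) = 461.6 - 482.4 = -20.8
Eq. 4: 1.0(689) + 0.6(1320) + 0.6(1146) = 689.0 + 792.0 + 687.6 = 2168.6
Eq. 5: 1.0(689) = 689.0
Eq. 6: 0.7(689) - 0.7(1259) = 482.3 - 881.3 = -399.0
Eq. 7: 1.0(689) + 1.0(672) + 0.75(804) = 689.0 + 672.0 + 603.0 = 1964.0
Eq. 8: 1.0(689) + 0.7(804) + 0.7(1320) = 689.0 + 562.8 + 924.0 = 2175.8
The largest value is 2811.2 plf from combination 1.

Combination 1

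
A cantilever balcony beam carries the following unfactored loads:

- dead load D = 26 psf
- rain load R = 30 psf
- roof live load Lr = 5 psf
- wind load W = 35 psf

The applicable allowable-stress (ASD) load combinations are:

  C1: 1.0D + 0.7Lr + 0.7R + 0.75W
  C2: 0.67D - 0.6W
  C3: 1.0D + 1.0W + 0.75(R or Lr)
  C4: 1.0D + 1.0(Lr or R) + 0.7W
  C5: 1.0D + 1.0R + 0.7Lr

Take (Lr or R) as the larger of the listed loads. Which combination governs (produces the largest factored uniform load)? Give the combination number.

Combination 3

(R or Lr) → R = 30 psf; (Lr or R) → R = 30 psf.
C1: 1.0(26) + 0.7(5) + 0.7(30) + 0.75(35) = 26.00 + 3.50 + 21.00 + 26.25 = 76.75
C2: 0.67(26) - 0.6(35) = 17.42 - 21.00 = -3.58
C3: 1.0(26) + 1.0(35) + 0.75(30) = 26.00 + 35.00 + 22.50 = 83.50
C4: 1.0(26) + 1.0(30) + 0.7(35) = 26.00 + 30.00 + 24.50 = 80.50
C5: 1.0(26) + 1.0(30) + 0.7(5) = 26.00 + 30.00 + 3.50 = 59.50
The largest value is 83.50 psf from combination 3.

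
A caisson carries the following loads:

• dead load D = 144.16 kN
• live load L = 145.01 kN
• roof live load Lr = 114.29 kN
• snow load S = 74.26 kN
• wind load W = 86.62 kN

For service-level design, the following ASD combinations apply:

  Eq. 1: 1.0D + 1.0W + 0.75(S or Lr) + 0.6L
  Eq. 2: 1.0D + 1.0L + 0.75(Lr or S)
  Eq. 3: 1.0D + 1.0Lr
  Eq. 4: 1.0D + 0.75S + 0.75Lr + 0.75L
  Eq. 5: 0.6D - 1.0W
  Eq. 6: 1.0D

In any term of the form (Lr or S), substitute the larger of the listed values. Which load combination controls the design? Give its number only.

(S or Lr) → Lr = 114.29 kN; (Lr or S) → Lr = 114.29 kN.
Eq. 1: 1.0(144.16) + 1.0(86.62) + 0.75(114.29) + 0.6(145.01) = 403.50
Eq. 2: 1.0(144.16) + 1.0(145.01) + 0.75(114.29) = 144.16 + 145.01 + 85.72 = 374.89
Eq. 3: 1.0(144.16) + 1.0(114.29) = 144.16 + 114.29 = 258.45
Eq. 4: 1.0(144.16) + 0.75(74.26) + 0.75(114.29) + 0.75(145.01) = 394.33
Eq. 5: 0.6(144.16) - 1.0(86.62) = 86.50 - 86.62 = -0.12
Eq. 6: 1.0(144.16) = 144.16
The largest value is 403.50 kN from combination 1.

Combination 1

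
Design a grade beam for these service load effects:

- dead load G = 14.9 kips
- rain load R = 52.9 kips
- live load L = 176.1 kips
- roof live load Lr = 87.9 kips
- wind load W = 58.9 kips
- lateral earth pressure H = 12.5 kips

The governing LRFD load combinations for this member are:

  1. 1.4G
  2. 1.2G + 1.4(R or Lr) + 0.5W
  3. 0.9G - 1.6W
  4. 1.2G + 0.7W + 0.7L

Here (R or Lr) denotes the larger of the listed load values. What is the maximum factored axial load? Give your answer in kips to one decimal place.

182.4 kips

(R or Lr) → Lr = 87.9 kips.
1. 1.4(14.9) = 20.9
2. 1.2(14.9) + 1.4(87.9) + 0.5(58.9) = 170.4
3. 0.9(14.9) - 1.6(58.9) = 13.4 - 94.2 = -80.8
4. 1.2(14.9) + 0.7(58.9) + 0.7(176.1) = 17.9 + 41.2 + 123.3 = 182.4
Maximum is from combination 4.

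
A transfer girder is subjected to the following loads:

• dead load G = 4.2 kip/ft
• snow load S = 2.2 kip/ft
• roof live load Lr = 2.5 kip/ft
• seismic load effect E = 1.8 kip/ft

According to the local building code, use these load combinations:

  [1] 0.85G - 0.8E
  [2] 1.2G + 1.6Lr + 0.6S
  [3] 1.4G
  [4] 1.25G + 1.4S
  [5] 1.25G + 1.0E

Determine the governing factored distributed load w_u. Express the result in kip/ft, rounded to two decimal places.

[1] 0.85(4.2) - 0.8(1.8) = 2.13
[2] 1.2(4.2) + 1.6(2.5) + 0.6(2.2) = 10.36
[3] 1.4(4.2) = 5.88
[4] 1.25(4.2) + 1.4(2.2) = 8.33
[5] 1.25(4.2) + 1.0(1.8) = 7.05
Maximum is from combination 2.

10.36 kip/ft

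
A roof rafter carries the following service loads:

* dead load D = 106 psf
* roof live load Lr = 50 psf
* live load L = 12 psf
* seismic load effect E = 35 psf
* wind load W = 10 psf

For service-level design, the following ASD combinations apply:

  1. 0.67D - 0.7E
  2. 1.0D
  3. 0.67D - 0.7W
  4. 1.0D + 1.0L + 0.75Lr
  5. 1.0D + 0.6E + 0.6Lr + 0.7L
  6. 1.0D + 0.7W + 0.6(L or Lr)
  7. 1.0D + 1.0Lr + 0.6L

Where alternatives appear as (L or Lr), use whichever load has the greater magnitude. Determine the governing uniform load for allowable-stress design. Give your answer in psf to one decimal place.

(L or Lr) → Lr = 50 psf.
1. 0.67(106) - 0.7(35) = 46.5
2. 1.0(106) = 106.0
3. 0.67(106) - 0.7(10) = 64.0
4. 1.0(106) + 1.0(12) + 0.75(50) = 155.5
5. 1.0(106) + 0.6(35) + 0.6(50) + 0.7(12) = 165.4
6. 1.0(106) + 0.7(10) + 0.6(50) = 143.0
7. 1.0(106) + 1.0(50) + 0.6(12) = 163.2
Maximum is from combination 5.

165.4 psf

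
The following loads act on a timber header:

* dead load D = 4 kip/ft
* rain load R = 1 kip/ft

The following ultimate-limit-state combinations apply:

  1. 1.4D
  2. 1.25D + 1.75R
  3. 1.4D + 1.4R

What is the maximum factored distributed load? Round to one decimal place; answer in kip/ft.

1. 1.4(4) = 5.6
2. 1.25(4) + 1.75(1) = 5.0 + 1.8 = 6.8
3. 1.4(4) + 1.4(1) = 5.6 + 1.4 = 7.0
Combination 3 governs: w_u = 7.0 kip/ft.

7.0 kip/ft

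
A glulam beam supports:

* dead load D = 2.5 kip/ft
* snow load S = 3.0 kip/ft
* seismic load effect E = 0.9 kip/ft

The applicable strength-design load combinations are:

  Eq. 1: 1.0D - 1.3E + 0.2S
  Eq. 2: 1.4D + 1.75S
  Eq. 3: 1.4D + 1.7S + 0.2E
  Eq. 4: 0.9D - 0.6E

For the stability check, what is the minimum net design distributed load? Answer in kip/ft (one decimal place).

1.7 kip/ft

Eq. 1: 1.0(2.5) - 1.3(0.9) + 0.2(3.0) = 2.5 - 1.2 + 0.6 = 1.9
Eq. 2: 1.4(2.5) + 1.75(3.0) = 3.5 + 5.3 = 8.8
Eq. 3: 1.4(2.5) + 1.7(3.0) + 0.2(0.9) = 3.5 + 5.1 + 0.2 = 8.8
Eq. 4: 0.9(2.5) - 0.6(0.9) = 1.7
Combination 4 gives the minimum: 1.7 kip/ft.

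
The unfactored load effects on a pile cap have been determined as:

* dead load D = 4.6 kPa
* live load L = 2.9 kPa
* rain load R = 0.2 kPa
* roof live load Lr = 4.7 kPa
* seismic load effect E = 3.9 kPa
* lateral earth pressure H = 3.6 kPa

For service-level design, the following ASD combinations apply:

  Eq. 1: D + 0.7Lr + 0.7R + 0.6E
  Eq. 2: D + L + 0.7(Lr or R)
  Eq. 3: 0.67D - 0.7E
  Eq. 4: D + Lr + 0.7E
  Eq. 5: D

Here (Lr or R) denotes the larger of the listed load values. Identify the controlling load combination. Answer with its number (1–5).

(Lr or R) → Lr = 4.7 kPa.
Eq. 1: 1.0(4.6) + 0.7(4.7) + 0.7(0.2) + 0.6(3.9) = 10.4
Eq. 2: 1.0(4.6) + 1.0(2.9) + 0.7(4.7) = 10.8
Eq. 3: 0.67(4.6) - 0.7(3.9) = 0.4
Eq. 4: 1.0(4.6) + 1.0(4.7) + 0.7(3.9) = 12.0
Eq. 5: 1.0(4.6) = 4.6
The largest value is 12.0 kPa from combination 4.

Combination 4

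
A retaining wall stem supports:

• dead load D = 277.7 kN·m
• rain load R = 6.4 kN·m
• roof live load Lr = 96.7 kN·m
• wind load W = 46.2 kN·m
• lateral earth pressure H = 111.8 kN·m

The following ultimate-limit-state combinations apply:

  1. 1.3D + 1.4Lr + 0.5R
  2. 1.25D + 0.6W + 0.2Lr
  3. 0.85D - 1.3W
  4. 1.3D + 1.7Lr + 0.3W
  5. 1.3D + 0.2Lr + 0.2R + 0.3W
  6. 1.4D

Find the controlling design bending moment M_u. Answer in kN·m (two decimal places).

539.26 kN·m

1. 1.3(277.7) + 1.4(96.7) + 0.5(6.4) = 361.01 + 135.38 + 3.20 = 499.59
2. 1.25(277.7) + 0.6(46.2) + 0.2(96.7) = 347.13 + 27.72 + 19.34 = 394.19
3. 0.85(277.7) - 1.3(46.2) = 236.05 - 60.06 = 175.99
4. 1.3(277.7) + 1.7(96.7) + 0.3(46.2) = 361.01 + 164.39 + 13.86 = 539.26
5. 1.3(277.7) + 0.2(96.7) + 0.2(6.4) + 0.3(46.2) = 361.01 + 19.34 + 1.28 + 13.86 = 395.49
6. 1.4(277.7) = 388.78
Maximum is from combination 4.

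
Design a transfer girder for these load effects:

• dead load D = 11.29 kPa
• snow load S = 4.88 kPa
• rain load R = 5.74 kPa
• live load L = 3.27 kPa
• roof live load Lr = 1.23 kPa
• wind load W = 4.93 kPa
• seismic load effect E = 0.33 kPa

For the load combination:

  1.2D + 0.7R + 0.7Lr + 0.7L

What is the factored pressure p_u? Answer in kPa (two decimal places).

1.2(11.29) + 0.7(5.74) + 0.7(1.23) + 0.7(3.27) = 13.55 + 4.02 + 0.86 + 2.29 = 20.72
p_u = 20.72 kPa.

20.72 kPa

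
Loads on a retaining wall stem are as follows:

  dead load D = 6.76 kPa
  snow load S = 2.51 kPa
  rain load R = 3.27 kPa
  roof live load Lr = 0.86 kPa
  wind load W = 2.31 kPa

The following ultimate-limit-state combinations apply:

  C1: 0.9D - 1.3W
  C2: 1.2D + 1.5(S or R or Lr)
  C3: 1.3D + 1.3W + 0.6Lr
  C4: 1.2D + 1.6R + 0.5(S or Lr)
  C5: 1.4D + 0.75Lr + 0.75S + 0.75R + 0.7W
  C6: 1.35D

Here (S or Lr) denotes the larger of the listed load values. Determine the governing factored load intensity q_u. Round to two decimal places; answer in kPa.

16.06 kPa

(S or R or Lr) → R = 3.27 kPa; (S or Lr) → S = 2.51 kPa.
C1: 0.9(6.76) - 1.3(2.31) = 3.08
C2: 1.2(6.76) + 1.5(3.27) = 13.02
C3: 1.3(6.76) + 1.3(2.31) + 0.6(0.86) = 12.31
C4: 1.2(6.76) + 1.6(3.27) + 0.5(2.51) = 14.60
C5: 1.4(6.76) + 0.75(0.86) + 0.75(2.51) + 0.75(3.27) + 0.7(2.31) = 16.06
C6: 1.35(6.76) = 9.13
The controlling combination is 5, giving 16.06 kPa.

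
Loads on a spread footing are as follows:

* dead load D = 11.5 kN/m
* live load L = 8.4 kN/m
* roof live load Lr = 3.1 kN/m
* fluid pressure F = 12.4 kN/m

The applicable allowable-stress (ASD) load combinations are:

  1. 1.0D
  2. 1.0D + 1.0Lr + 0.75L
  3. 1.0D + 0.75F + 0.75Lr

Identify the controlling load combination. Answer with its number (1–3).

Combination 3

1. 1.0(11.5) = 11.5
2. 1.0(11.5) + 1.0(3.1) + 0.75(8.4) = 11.5 + 3.1 + 6.3 = 20.9
3. 1.0(11.5) + 0.75(12.4) + 0.75(3.1) = 11.5 + 9.3 + 2.3 = 23.1
The largest value is 23.1 kN/m from combination 3.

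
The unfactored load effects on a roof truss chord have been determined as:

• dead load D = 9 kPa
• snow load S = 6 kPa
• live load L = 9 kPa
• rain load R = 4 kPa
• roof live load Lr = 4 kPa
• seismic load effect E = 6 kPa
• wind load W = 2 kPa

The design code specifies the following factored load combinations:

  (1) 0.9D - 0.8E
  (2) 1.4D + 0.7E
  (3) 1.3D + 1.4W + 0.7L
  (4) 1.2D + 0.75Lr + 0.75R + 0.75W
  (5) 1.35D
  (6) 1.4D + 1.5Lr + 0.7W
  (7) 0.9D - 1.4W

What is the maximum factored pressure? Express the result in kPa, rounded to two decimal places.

(1) 0.9(9) - 0.8(6) = 8.10 - 4.80 = 3.30
(2) 1.4(9) + 0.7(6) = 12.60 + 4.20 = 16.80
(3) 1.3(9) + 1.4(2) + 0.7(9) = 11.70 + 2.80 + 6.30 = 20.80
(4) 1.2(9) + 0.75(4) + 0.75(4) + 0.75(2) = 10.80 + 3.00 + 3.00 + 1.50 = 18.30
(5) 1.35(9) = 12.15
(6) 1.4(9) + 1.5(4) + 0.7(2) = 12.60 + 6.00 + 1.40 = 20.00
(7) 0.9(9) - 1.4(2) = 8.10 - 2.80 = 5.30
Combination 3 governs: p_u = 20.80 kPa.

20.80 kPa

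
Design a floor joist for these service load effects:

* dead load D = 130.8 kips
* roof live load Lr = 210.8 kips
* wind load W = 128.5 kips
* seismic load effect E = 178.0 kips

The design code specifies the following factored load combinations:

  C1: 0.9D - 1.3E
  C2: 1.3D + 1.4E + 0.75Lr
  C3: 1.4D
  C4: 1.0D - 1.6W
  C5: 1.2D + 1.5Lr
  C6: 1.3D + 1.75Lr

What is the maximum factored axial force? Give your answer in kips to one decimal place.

577.3 kips

C1: 0.9(130.8) - 1.3(178.0) = 117.7 - 231.4 = -113.7
C2: 1.3(130.8) + 1.4(178.0) + 0.75(210.8) = 170.0 + 249.2 + 158.1 = 577.3
C3: 1.4(130.8) = 183.1
C4: 1.0(130.8) - 1.6(128.5) = 130.8 - 205.6 = -74.8
C5: 1.2(130.8) + 1.5(210.8) = 157.0 + 316.2 = 473.2
C6: 1.3(130.8) + 1.75(210.8) = 170.0 + 368.9 = 538.9
The controlling combination is 2, giving 577.3 kips.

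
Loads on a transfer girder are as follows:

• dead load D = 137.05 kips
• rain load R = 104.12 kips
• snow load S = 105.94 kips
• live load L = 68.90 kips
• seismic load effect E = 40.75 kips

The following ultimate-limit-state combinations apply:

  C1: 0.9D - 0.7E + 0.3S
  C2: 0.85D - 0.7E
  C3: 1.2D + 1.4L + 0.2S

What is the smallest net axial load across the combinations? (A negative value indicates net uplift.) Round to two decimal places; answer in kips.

C1: 0.9(137.05) - 0.7(40.75) + 0.3(105.94) = 123.35 - 28.53 + 31.78 = 126.60
C2: 0.85(137.05) - 0.7(40.75) = 87.97
C3: 1.2(137.05) + 1.4(68.90) + 0.2(105.94) = 164.46 + 96.46 + 21.19 = 282.11
Combination 2 gives the minimum: 87.97 kips.

87.97 kips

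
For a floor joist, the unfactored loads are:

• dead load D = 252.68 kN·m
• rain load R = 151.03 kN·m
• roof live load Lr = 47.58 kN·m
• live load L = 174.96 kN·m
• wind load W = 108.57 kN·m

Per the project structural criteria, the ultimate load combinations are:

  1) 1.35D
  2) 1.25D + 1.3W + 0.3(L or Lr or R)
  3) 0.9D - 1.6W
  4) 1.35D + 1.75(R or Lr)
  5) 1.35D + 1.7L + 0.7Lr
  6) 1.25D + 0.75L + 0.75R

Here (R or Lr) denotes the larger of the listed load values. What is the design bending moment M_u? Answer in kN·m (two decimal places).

671.86 kN·m

(L or Lr or R) → L = 174.96 kN·m; (R or Lr) → R = 151.03 kN·m.
1) 1.35(252.68) = 341.12
2) 1.25(252.68) + 1.3(108.57) + 0.3(174.96) = 315.85 + 141.14 + 52.49 = 509.48
3) 0.9(252.68) - 1.6(108.57) = 227.41 - 173.71 = 53.70
4) 1.35(252.68) + 1.75(151.03) = 341.12 + 264.30 = 605.42
5) 1.35(252.68) + 1.7(174.96) + 0.7(47.58) = 341.12 + 297.43 + 33.31 = 671.86
6) 1.25(252.68) + 0.75(174.96) + 0.75(151.03) = 315.85 + 131.22 + 113.27 = 560.34
The controlling combination is 5, giving 671.86 kN·m.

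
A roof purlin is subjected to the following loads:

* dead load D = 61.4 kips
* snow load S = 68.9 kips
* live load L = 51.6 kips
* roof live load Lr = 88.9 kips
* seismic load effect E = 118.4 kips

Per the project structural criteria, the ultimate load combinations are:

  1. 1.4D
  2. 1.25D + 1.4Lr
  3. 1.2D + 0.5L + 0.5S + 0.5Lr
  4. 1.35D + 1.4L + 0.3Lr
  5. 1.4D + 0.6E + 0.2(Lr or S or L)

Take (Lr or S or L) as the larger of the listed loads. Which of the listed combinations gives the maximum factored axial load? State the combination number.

Combination 2

(Lr or S or L) → Lr = 88.9 kips.
1. 1.4(61.4) = 86.0
2. 1.25(61.4) + 1.4(88.9) = 201.2
3. 1.2(61.4) + 0.5(51.6) + 0.5(68.9) + 0.5(88.9) = 178.4
4. 1.35(61.4) + 1.4(51.6) + 0.3(88.9) = 181.8
5. 1.4(61.4) + 0.6(118.4) + 0.2(88.9) = 174.8
The largest value is 201.2 kips from combination 2.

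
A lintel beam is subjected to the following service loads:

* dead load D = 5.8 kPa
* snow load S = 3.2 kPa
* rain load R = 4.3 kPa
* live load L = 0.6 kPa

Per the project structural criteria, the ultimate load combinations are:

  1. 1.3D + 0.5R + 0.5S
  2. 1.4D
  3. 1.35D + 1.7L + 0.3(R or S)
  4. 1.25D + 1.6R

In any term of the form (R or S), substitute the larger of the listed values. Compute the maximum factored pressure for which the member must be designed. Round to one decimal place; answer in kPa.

(R or S) → R = 4.3 kPa.
1. 1.3(5.8) + 0.5(4.3) + 0.5(3.2) = 7.5 + 2.2 + 1.6 = 11.3
2. 1.4(5.8) = 8.1
3. 1.35(5.8) + 1.7(0.6) + 0.3(4.3) = 7.8 + 1.0 + 1.3 = 10.1
4. 1.25(5.8) + 1.6(4.3) = 14.1
Combination 4 governs: p_u = 14.1 kPa.

14.1 kPa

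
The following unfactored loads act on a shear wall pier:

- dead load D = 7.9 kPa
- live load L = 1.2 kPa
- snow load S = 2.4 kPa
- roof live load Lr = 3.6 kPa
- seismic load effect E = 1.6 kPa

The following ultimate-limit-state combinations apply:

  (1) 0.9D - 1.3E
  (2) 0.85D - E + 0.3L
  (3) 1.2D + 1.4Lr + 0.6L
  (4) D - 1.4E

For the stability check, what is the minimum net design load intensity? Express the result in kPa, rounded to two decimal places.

5.03 kPa

(1) 0.9(7.9) - 1.3(1.6) = 7.11 - 2.08 = 5.03
(2) 0.85(7.9) - 1.0(1.6) + 0.3(1.2) = 6.72 - 1.60 + 0.36 = 5.48
(3) 1.2(7.9) + 1.4(3.6) + 0.6(1.2) = 9.48 + 5.04 + 0.72 = 15.24
(4) 1.0(7.9) - 1.4(1.6) = 7.90 - 2.24 = 5.66
Combination 1 gives the minimum: 5.03 kPa.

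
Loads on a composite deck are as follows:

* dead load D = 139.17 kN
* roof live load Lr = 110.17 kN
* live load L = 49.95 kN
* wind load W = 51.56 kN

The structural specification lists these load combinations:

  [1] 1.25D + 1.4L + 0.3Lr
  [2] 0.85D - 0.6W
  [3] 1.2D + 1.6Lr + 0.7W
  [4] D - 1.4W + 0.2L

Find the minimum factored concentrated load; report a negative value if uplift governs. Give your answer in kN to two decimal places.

76.98 kN

[1] 1.25(139.17) + 1.4(49.95) + 0.3(110.17) = 173.96 + 69.93 + 33.05 = 276.94
[2] 0.85(139.17) - 0.6(51.56) = 87.36
[3] 1.2(139.17) + 1.6(110.17) + 0.7(51.56) = 379.37
[4] 1.0(139.17) - 1.4(51.56) + 0.2(49.95) = 139.17 - 72.18 + 9.99 = 76.98
Combination 4 gives the minimum: 76.98 kN.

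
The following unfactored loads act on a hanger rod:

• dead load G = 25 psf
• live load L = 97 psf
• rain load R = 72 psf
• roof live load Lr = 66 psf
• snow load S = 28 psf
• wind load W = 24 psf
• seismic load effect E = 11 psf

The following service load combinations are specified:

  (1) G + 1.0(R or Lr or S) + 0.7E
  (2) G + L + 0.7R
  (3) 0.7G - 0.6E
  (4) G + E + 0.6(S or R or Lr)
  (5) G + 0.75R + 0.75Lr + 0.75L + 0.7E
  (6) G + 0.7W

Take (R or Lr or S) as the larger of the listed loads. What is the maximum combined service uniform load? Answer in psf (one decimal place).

209.0 psf

(R or Lr or S) → R = 72 psf; (S or R or Lr) → R = 72 psf.
(1) 1.0(25) + 1.0(72) + 0.7(11) = 25.0 + 72.0 + 7.7 = 104.7
(2) 1.0(25) + 1.0(97) + 0.7(72) = 25.0 + 97.0 + 50.4 = 172.4
(3) 0.7(25) - 0.6(11) = 17.5 - 6.6 = 10.9
(4) 1.0(25) + 1.0(11) + 0.6(72) = 25.0 + 11.0 + 43.2 = 79.2
(5) 1.0(25) + 0.75(72) + 0.75(66) + 0.75(97) + 0.7(11) = 25.0 + 54.0 + 49.5 + 72.8 + 7.7 = 209.0
(6) 1.0(25) + 0.7(24) = 25.0 + 16.8 = 41.8
Combination 5 governs: q = 209.0 psf.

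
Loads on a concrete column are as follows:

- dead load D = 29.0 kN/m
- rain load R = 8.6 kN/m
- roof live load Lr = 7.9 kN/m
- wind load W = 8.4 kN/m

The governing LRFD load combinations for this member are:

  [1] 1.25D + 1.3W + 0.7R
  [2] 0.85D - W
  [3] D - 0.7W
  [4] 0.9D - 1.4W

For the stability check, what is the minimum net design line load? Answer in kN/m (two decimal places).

[1] 1.25(29.0) + 1.3(8.4) + 0.7(8.6) = 36.25 + 10.92 + 6.02 = 53.19
[2] 0.85(29.0) - 1.0(8.4) = 24.65 - 8.40 = 16.25
[3] 1.0(29.0) - 0.7(8.4) = 29.00 - 5.88 = 23.12
[4] 0.9(29.0) - 1.4(8.4) = 26.10 - 11.76 = 14.34
Combination 4 gives the minimum: 14.34 kN/m.

14.34 kN/m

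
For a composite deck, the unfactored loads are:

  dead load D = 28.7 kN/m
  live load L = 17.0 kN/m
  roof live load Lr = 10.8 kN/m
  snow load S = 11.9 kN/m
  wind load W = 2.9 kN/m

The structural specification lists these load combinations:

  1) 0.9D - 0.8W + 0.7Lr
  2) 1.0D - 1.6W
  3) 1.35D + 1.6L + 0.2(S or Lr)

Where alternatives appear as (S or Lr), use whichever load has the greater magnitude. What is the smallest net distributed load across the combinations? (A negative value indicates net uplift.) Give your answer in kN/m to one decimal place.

24.1 kN/m

(S or Lr) → S = 11.9 kN/m.
1) 0.9(28.7) - 0.8(2.9) + 0.7(10.8) = 25.8 - 2.3 + 7.6 = 31.1
2) 1.0(28.7) - 1.6(2.9) = 28.7 - 4.6 = 24.1
3) 1.35(28.7) + 1.6(17.0) + 0.2(11.9) = 38.7 + 27.2 + 2.4 = 68.3
Combination 2 gives the minimum: 24.1 kN/m.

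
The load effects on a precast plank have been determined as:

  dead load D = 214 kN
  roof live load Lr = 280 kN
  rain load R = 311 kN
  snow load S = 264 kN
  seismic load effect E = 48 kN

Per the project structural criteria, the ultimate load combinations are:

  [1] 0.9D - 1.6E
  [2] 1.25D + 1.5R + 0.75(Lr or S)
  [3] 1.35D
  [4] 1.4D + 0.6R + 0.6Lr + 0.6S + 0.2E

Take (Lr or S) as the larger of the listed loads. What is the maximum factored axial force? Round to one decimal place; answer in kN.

(Lr or S) → Lr = 280 kN.
[1] 0.9(214) - 1.6(48) = 192.6 - 76.8 = 115.8
[2] 1.25(214) + 1.5(311) + 0.75(280) = 267.5 + 466.5 + 210.0 = 944.0
[3] 1.35(214) = 288.9
[4] 1.4(214) + 0.6(311) + 0.6(280) + 0.6(264) + 0.2(48) = 299.6 + 186.6 + 168.0 + 158.4 + 9.6 = 822.2
Combination 2 governs: N_u = 944.0 kN.

944.0 kN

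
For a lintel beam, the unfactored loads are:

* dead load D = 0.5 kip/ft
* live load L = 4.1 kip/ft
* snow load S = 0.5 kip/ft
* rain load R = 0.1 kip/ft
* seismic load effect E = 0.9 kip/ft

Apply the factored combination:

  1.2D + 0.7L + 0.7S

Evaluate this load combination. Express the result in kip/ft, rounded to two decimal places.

1.2(0.5) + 0.7(4.1) + 0.7(0.5) = 0.60 + 2.87 + 0.35 = 3.82
w_u = 3.82 kip/ft.

3.82 kip/ft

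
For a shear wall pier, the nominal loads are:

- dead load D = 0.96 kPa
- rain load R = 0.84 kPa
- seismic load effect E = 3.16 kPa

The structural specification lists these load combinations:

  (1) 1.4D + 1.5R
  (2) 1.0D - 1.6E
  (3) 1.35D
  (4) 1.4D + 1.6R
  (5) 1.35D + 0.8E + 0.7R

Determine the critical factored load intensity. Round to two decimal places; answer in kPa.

4.41 kPa

(1) 1.4(0.96) + 1.5(0.84) = 1.34 + 1.26 = 2.60
(2) 1.0(0.96) - 1.6(3.16) = 0.96 - 5.06 = -4.10
(3) 1.35(0.96) = 1.30
(4) 1.4(0.96) + 1.6(0.84) = 2.69
(5) 1.35(0.96) + 0.8(3.16) + 0.7(0.84) = 4.41
Combination 5 governs: q_u = 4.41 kPa.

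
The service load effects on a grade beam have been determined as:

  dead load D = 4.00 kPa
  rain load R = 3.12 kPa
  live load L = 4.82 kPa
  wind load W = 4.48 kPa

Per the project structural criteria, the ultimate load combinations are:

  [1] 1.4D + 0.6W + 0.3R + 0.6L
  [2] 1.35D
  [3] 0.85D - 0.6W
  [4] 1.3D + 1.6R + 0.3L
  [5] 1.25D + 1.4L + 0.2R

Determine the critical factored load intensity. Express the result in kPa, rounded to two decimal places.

[1] 1.4(4.00) + 0.6(4.48) + 0.3(3.12) + 0.6(4.82) = 5.60 + 2.69 + 0.94 + 2.89 = 12.12
[2] 1.35(4.00) = 5.40
[3] 0.85(4.00) - 0.6(4.48) = 3.40 - 2.69 = 0.71
[4] 1.3(4.00) + 1.6(3.12) + 0.3(4.82) = 5.20 + 4.99 + 1.45 = 11.64
[5] 1.25(4.00) + 1.4(4.82) + 0.2(3.12) = 5.00 + 6.75 + 0.62 = 12.37
Combination 5 governs: q_u = 12.37 kPa.

12.37 kPa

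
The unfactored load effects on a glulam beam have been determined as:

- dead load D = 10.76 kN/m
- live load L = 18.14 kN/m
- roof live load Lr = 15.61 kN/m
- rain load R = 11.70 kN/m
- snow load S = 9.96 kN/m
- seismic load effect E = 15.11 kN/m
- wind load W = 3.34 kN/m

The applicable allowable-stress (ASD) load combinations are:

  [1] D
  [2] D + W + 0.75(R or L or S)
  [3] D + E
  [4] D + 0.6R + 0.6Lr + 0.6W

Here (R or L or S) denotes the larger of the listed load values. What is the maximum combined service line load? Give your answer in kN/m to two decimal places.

29.15 kN/m

(R or L or S) → L = 18.14 kN/m.
[1] 1.0(10.76) = 10.76
[2] 1.0(10.76) + 1.0(3.34) + 0.75(18.14) = 10.76 + 3.34 + 13.61 = 27.71
[3] 1.0(10.76) + 1.0(15.11) = 10.76 + 15.11 = 25.87
[4] 1.0(10.76) + 0.6(11.70) + 0.6(15.61) + 0.6(3.34) = 10.76 + 7.02 + 9.37 + 2.00 = 29.15
Maximum is from combination 4.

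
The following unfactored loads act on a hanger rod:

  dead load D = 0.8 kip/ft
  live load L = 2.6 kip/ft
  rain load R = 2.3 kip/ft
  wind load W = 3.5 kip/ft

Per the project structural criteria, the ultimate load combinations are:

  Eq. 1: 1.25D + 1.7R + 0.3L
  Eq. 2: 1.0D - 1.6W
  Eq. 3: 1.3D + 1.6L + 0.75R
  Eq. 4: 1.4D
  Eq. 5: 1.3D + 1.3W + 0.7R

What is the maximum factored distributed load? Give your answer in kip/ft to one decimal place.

Eq. 1: 1.25(0.8) + 1.7(2.3) + 0.3(2.6) = 1.0 + 3.9 + 0.8 = 5.7
Eq. 2: 1.0(0.8) - 1.6(3.5) = 0.8 - 5.6 = -4.8
Eq. 3: 1.3(0.8) + 1.6(2.6) + 0.75(2.3) = 1.0 + 4.2 + 1.7 = 6.9
Eq. 4: 1.4(0.8) = 1.1
Eq. 5: 1.3(0.8) + 1.3(3.5) + 0.7(2.3) = 1.0 + 4.6 + 1.6 = 7.2
The controlling combination is 5, giving 7.2 kip/ft.

7.2 kip/ft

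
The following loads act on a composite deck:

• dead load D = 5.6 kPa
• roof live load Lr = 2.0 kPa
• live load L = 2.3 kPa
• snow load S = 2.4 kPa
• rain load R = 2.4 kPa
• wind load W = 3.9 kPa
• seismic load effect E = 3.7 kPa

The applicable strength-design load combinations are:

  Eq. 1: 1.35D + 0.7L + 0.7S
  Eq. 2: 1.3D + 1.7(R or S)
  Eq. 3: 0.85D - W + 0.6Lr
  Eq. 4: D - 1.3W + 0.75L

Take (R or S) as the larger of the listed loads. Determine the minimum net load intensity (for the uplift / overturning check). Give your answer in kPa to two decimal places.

2.06 kPa

(R or S) → R = 2.4 kPa.
Eq. 1: 1.35(5.6) + 0.7(2.3) + 0.7(2.4) = 10.85
Eq. 2: 1.3(5.6) + 1.7(2.4) = 11.36
Eq. 3: 0.85(5.6) - 1.0(3.9) + 0.6(2.0) = 2.06
Eq. 4: 1.0(5.6) - 1.3(3.9) + 0.75(2.3) = 2.26
Combination 3 gives the minimum: 2.06 kPa.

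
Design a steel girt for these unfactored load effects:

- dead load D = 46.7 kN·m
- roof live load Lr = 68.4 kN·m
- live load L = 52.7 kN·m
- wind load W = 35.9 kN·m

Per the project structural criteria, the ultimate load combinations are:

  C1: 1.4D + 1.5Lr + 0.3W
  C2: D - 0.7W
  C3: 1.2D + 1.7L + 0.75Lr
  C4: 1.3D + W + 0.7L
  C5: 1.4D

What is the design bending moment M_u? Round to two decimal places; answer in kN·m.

196.93 kN·m

C1: 1.4(46.7) + 1.5(68.4) + 0.3(35.9) = 65.38 + 102.60 + 10.77 = 178.75
C2: 1.0(46.7) - 0.7(35.9) = 46.70 - 25.13 = 21.57
C3: 1.2(46.7) + 1.7(52.7) + 0.75(68.4) = 56.04 + 89.59 + 51.30 = 196.93
C4: 1.3(46.7) + 1.0(35.9) + 0.7(52.7) = 60.71 + 35.90 + 36.89 = 133.50
C5: 1.4(46.7) = 65.38
Maximum is from combination 3.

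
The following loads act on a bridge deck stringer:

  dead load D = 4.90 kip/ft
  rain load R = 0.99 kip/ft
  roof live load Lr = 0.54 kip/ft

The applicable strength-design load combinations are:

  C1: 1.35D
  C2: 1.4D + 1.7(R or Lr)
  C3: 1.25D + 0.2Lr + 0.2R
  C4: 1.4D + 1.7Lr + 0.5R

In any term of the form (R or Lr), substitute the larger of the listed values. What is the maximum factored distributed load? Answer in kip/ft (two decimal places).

8.54 kip/ft

(R or Lr) → R = 0.99 kip/ft.
C1: 1.35(4.90) = 6.62
C2: 1.4(4.90) + 1.7(0.99) = 8.54
C3: 1.25(4.90) + 0.2(0.54) + 0.2(0.99) = 6.43
C4: 1.4(4.90) + 1.7(0.54) + 0.5(0.99) = 8.27
Combination 2 governs: w_u = 8.54 kip/ft.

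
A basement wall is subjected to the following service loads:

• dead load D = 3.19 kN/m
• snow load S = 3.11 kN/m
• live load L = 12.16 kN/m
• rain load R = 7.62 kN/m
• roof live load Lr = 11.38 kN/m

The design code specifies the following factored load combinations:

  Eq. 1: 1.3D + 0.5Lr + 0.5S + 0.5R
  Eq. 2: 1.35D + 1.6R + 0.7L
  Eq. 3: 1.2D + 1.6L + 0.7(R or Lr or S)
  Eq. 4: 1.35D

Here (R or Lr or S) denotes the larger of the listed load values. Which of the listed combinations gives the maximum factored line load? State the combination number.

Combination 3

(R or Lr or S) → Lr = 11.38 kN/m.
Eq. 1: 1.3(3.19) + 0.5(11.38) + 0.5(3.11) + 0.5(7.62) = 15.20
Eq. 2: 1.35(3.19) + 1.6(7.62) + 0.7(12.16) = 25.01
Eq. 3: 1.2(3.19) + 1.6(12.16) + 0.7(11.38) = 31.25
Eq. 4: 1.35(3.19) = 4.31
The largest value is 31.25 kN/m from combination 3.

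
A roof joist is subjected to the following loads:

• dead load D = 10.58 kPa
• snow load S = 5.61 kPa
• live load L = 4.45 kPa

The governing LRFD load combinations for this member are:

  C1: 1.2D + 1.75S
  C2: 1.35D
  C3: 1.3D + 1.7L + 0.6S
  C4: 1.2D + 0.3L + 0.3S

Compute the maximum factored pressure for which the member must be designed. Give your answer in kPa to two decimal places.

C1: 1.2(10.58) + 1.75(5.61) = 22.51
C2: 1.35(10.58) = 14.28
C3: 1.3(10.58) + 1.7(4.45) + 0.6(5.61) = 13.75 + 7.57 + 3.37 = 24.69
C4: 1.2(10.58) + 0.3(4.45) + 0.3(5.61) = 15.71
The controlling combination is 3, giving 24.69 kPa.

24.69 kPa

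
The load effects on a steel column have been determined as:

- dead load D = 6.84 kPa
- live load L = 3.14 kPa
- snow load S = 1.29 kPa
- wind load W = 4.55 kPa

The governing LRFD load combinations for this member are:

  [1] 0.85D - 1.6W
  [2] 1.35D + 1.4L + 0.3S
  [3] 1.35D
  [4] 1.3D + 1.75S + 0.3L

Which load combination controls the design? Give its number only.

[1] 0.85(6.84) - 1.6(4.55) = 5.81 - 7.28 = -1.47
[2] 1.35(6.84) + 1.4(3.14) + 0.3(1.29) = 9.23 + 4.40 + 0.39 = 14.02
[3] 1.35(6.84) = 9.23
[4] 1.3(6.84) + 1.75(1.29) + 0.3(3.14) = 8.89 + 2.26 + 0.94 = 12.09
The largest value is 14.02 kPa from combination 2.

Combination 2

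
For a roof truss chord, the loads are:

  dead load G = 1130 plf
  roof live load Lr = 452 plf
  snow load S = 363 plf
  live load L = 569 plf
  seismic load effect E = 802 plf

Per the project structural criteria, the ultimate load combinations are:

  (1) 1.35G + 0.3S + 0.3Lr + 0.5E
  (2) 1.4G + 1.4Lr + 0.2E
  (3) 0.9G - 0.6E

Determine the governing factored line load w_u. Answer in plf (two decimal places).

(1) 1.35(1130) + 0.3(363) + 0.3(452) + 0.5(802) = 2171.00
(2) 1.4(1130) + 1.4(452) + 0.2(802) = 2375.20
(3) 0.9(1130) - 0.6(802) = 535.80
Maximum is from combination 2.

2375.20 plf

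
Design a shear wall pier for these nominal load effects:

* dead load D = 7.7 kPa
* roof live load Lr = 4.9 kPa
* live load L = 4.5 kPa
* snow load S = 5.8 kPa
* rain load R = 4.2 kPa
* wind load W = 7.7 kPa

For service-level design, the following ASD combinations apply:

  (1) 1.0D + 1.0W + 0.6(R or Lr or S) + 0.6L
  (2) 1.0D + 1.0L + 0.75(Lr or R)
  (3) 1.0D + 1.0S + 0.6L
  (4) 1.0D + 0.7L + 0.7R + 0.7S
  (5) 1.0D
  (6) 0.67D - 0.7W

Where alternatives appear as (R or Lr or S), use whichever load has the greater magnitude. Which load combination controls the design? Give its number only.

(R or Lr or S) → S = 5.8 kPa; (Lr or R) → Lr = 4.9 kPa.
(1) 1.0(7.7) + 1.0(7.7) + 0.6(5.8) + 0.6(4.5) = 7.70 + 7.70 + 3.48 + 2.70 = 21.58
(2) 1.0(7.7) + 1.0(4.5) + 0.75(4.9) = 7.70 + 4.50 + 3.68 = 15.88
(3) 1.0(7.7) + 1.0(5.8) + 0.6(4.5) = 7.70 + 5.80 + 2.70 = 16.20
(4) 1.0(7.7) + 0.7(4.5) + 0.7(4.2) + 0.7(5.8) = 7.70 + 3.15 + 2.94 + 4.06 = 17.85
(5) 1.0(7.7) = 7.70
(6) 0.67(7.7) - 0.7(7.7) = 5.16 - 5.39 = -0.23
The largest value is 21.58 kPa from combination 1.

Combination 1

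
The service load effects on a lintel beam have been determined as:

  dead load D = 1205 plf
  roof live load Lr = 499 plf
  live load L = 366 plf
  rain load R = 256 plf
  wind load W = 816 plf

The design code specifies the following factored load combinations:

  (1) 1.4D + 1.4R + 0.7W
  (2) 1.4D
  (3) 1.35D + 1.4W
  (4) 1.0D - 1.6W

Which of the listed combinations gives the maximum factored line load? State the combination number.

Combination 3

(1) 1.4(1205) + 1.4(256) + 0.7(816) = 2616.60
(2) 1.4(1205) = 1687.00
(3) 1.35(1205) + 1.4(816) = 2769.15
(4) 1.0(1205) - 1.6(816) = -100.60
The largest value is 2769.15 plf from combination 3.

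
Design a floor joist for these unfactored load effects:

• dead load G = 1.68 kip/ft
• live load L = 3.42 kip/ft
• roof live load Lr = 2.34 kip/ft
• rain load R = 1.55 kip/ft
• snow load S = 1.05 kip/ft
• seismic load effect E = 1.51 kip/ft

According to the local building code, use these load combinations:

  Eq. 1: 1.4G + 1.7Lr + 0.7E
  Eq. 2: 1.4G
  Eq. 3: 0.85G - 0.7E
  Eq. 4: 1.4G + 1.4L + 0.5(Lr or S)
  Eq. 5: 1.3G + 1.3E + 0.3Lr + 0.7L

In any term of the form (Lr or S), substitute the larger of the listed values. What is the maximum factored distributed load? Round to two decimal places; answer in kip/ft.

(Lr or S) → Lr = 2.34 kip/ft.
Eq. 1: 1.4(1.68) + 1.7(2.34) + 0.7(1.51) = 2.35 + 3.98 + 1.06 = 7.39
Eq. 2: 1.4(1.68) = 2.35
Eq. 3: 0.85(1.68) - 0.7(1.51) = 1.43 - 1.06 = 0.37
Eq. 4: 1.4(1.68) + 1.4(3.42) + 0.5(2.34) = 2.35 + 4.79 + 1.17 = 8.31
Eq. 5: 1.3(1.68) + 1.3(1.51) + 0.3(2.34) + 0.7(3.42) = 7.24
The controlling combination is 4, giving 8.31 kip/ft.

8.31 kip/ft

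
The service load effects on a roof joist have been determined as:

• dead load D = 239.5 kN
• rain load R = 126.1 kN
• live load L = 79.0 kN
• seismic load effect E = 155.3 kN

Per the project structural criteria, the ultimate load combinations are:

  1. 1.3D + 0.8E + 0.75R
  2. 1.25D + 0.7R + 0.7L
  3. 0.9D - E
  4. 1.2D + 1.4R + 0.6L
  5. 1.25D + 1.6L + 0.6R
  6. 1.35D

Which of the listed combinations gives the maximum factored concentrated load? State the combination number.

Combination 1

1. 1.3(239.5) + 0.8(155.3) + 0.75(126.1) = 530.17
2. 1.25(239.5) + 0.7(126.1) + 0.7(79.0) = 442.95
3. 0.9(239.5) - 1.0(155.3) = 60.25
4. 1.2(239.5) + 1.4(126.1) + 0.6(79.0) = 511.34
5. 1.25(239.5) + 1.6(79.0) + 0.6(126.1) = 501.44
6. 1.35(239.5) = 323.33
The largest value is 530.17 kN from combination 1.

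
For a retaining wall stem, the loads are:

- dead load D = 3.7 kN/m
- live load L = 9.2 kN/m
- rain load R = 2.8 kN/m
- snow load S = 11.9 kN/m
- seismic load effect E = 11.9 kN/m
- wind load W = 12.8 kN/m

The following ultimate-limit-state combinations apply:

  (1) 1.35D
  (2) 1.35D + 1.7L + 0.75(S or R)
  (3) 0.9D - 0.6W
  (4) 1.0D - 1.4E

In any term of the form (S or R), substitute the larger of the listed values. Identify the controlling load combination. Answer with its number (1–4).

Combination 2

(S or R) → S = 11.9 kN/m.
(1) 1.35(3.7) = 5.00
(2) 1.35(3.7) + 1.7(9.2) + 0.75(11.9) = 29.56
(3) 0.9(3.7) - 0.6(12.8) = -4.35
(4) 1.0(3.7) - 1.4(11.9) = -12.96
The largest value is 29.56 kN/m from combination 2.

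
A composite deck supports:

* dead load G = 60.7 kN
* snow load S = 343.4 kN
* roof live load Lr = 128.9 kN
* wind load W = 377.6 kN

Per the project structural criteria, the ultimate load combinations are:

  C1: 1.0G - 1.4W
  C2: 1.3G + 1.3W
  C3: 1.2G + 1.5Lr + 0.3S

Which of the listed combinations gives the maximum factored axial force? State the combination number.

C1: 1.0(60.7) - 1.4(377.6) = 60.7 - 528.6 = -467.9
C2: 1.3(60.7) + 1.3(377.6) = 78.9 + 490.9 = 569.8
C3: 1.2(60.7) + 1.5(128.9) + 0.3(343.4) = 72.8 + 193.4 + 103.0 = 369.2
The largest value is 569.8 kN from combination 2.

Combination 2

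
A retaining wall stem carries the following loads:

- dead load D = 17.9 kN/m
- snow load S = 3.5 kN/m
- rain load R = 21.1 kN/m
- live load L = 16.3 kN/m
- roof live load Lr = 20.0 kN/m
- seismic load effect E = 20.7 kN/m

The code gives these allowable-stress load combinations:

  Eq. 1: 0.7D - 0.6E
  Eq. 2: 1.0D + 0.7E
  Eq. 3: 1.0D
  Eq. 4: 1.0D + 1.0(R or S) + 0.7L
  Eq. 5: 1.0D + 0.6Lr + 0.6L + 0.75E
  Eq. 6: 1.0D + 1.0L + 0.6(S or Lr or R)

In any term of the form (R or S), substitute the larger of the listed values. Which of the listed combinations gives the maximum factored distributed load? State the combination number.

(R or S) → R = 21.1 kN/m; (S or Lr or R) → R = 21.1 kN/m.
Eq. 1: 0.7(17.9) - 0.6(20.7) = 12.53 - 12.42 = 0.11
Eq. 2: 1.0(17.9) + 0.7(20.7) = 17.90 + 14.49 = 32.39
Eq. 3: 1.0(17.9) = 17.90
Eq. 4: 1.0(17.9) + 1.0(21.1) + 0.7(16.3) = 17.90 + 21.10 + 11.41 = 50.41
Eq. 5: 1.0(17.9) + 0.6(20.0) + 0.6(16.3) + 0.75(20.7) = 17.90 + 12.00 + 9.78 + 15.53 = 55.21
Eq. 6: 1.0(17.9) + 1.0(16.3) + 0.6(21.1) = 17.90 + 16.30 + 12.66 = 46.86
The largest value is 55.21 kN/m from combination 5.

Combination 5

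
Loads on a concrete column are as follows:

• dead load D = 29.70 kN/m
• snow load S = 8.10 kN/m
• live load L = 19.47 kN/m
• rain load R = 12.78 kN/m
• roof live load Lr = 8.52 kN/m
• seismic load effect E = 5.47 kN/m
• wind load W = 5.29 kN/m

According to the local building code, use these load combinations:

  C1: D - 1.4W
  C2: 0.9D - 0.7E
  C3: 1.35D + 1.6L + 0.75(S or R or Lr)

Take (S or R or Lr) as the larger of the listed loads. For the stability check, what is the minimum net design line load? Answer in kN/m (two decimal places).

(S or R or Lr) → R = 12.78 kN/m.
C1: 1.0(29.70) - 1.4(5.29) = 22.29
C2: 0.9(29.70) - 0.7(5.47) = 22.90
C3: 1.35(29.70) + 1.6(19.47) + 0.75(12.78) = 80.83
Combination 1 gives the minimum: 22.29 kN/m.

22.29 kN/m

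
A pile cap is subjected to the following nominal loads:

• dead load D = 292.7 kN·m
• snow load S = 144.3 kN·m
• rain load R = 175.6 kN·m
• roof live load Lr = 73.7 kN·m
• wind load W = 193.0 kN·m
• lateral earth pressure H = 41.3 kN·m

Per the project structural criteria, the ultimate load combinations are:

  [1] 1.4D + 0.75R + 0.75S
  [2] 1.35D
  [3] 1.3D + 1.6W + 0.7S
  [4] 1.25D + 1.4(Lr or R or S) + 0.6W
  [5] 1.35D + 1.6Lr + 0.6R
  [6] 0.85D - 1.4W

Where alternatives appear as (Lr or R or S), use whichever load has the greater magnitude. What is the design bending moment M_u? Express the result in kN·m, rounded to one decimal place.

790.3 kN·m

(Lr or R or S) → R = 175.6 kN·m.
[1] 1.4(292.7) + 0.75(175.6) + 0.75(144.3) = 409.8 + 131.7 + 108.2 = 649.7
[2] 1.35(292.7) = 395.1
[3] 1.3(292.7) + 1.6(193.0) + 0.7(144.3) = 380.5 + 308.8 + 101.0 = 790.3
[4] 1.25(292.7) + 1.4(175.6) + 0.6(193.0) = 365.9 + 245.8 + 115.8 = 727.5
[5] 1.35(292.7) + 1.6(73.7) + 0.6(175.6) = 395.1 + 117.9 + 105.4 = 618.4
[6] 0.85(292.7) - 1.4(193.0) = 248.8 - 270.2 = -21.4
The controlling combination is 3, giving 790.3 kN·m.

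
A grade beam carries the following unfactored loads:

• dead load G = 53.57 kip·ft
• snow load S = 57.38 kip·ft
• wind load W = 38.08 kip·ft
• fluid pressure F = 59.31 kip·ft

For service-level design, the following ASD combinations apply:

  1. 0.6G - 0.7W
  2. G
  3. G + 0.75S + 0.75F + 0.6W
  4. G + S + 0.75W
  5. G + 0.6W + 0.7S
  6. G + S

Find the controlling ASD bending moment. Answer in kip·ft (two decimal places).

1. 0.6(53.57) - 0.7(38.08) = 5.49
2. 1.0(53.57) = 53.57
3. 1.0(53.57) + 0.75(57.38) + 0.75(59.31) + 0.6(38.08) = 53.57 + 43.04 + 44.48 + 22.85 = 163.94
4. 1.0(53.57) + 1.0(57.38) + 0.75(38.08) = 53.57 + 57.38 + 28.56 = 139.51
5. 1.0(53.57) + 0.6(38.08) + 0.7(57.38) = 116.58
6. 1.0(53.57) + 1.0(57.38) = 53.57 + 57.38 = 110.95
Maximum is from combination 3.

163.94 kip·ft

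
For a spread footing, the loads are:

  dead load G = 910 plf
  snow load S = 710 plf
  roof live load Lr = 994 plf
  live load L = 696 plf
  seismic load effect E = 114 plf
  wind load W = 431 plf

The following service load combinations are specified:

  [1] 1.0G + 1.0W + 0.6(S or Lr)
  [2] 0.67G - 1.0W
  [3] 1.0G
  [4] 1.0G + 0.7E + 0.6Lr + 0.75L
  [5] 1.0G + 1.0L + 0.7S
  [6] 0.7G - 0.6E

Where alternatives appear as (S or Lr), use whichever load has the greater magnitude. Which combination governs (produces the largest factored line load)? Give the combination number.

(S or Lr) → Lr = 994 plf.
[1] 1.0(910) + 1.0(431) + 0.6(994) = 910.00 + 431.00 + 596.40 = 1937.40
[2] 0.67(910) - 1.0(431) = 609.70 - 431.00 = 178.70
[3] 1.0(910) = 910.00
[4] 1.0(910) + 0.7(114) + 0.6(994) + 0.75(696) = 910.00 + 79.80 + 596.40 + 522.00 = 2108.20
[5] 1.0(910) + 1.0(696) + 0.7(710) = 910.00 + 696.00 + 497.00 = 2103.00
[6] 0.7(910) - 0.6(114) = 637.00 - 68.40 = 568.60
The largest value is 2108.20 plf from combination 4.

Combination 4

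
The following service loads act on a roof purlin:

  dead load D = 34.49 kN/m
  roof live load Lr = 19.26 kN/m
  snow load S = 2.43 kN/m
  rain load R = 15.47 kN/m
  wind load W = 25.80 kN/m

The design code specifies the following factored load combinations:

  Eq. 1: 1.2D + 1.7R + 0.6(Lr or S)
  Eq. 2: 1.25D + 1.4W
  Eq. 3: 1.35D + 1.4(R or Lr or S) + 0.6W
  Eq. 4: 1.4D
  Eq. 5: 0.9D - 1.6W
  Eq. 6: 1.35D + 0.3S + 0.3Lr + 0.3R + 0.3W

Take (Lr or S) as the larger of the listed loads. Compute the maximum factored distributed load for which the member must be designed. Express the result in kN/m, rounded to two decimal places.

89.01 kN/m

(Lr or S) → Lr = 19.26 kN/m; (R or Lr or S) → Lr = 19.26 kN/m.
Eq. 1: 1.2(34.49) + 1.7(15.47) + 0.6(19.26) = 79.24
Eq. 2: 1.25(34.49) + 1.4(25.80) = 79.23
Eq. 3: 1.35(34.49) + 1.4(19.26) + 0.6(25.80) = 89.01
Eq. 4: 1.4(34.49) = 48.29
Eq. 5: 0.9(34.49) - 1.6(25.80) = -10.24
Eq. 6: 1.35(34.49) + 0.3(2.43) + 0.3(19.26) + 0.3(15.47) + 0.3(25.80) = 65.45
Maximum is from combination 3.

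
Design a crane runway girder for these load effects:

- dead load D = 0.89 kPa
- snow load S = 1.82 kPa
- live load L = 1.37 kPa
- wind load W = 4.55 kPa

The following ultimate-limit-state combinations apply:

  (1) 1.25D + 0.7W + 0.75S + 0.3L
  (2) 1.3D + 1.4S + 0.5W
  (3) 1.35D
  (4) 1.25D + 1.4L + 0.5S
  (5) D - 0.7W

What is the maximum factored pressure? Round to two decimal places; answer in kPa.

6.07 kPa

(1) 1.25(0.89) + 0.7(4.55) + 0.75(1.82) + 0.3(1.37) = 6.07
(2) 1.3(0.89) + 1.4(1.82) + 0.5(4.55) = 5.98
(3) 1.35(0.89) = 1.20
(4) 1.25(0.89) + 1.4(1.37) + 0.5(1.82) = 1.11 + 1.92 + 0.91 = 3.94
(5) 1.0(0.89) - 0.7(4.55) = 0.89 - 3.19 = -2.30
Combination 1 governs: p_u = 6.07 kPa.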